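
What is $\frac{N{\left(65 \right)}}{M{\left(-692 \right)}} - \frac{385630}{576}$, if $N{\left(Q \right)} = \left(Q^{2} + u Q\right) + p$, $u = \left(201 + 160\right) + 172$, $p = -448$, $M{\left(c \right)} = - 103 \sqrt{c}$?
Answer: $- \frac{192815}{288} + \frac{19211 i \sqrt{173}}{17819} \approx -669.5 + 14.18 i$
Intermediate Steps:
$u = 533$ ($u = 361 + 172 = 533$)
$N{\left(Q \right)} = -448 + Q^{2} + 533 Q$ ($N{\left(Q \right)} = \left(Q^{2} + 533 Q\right) - 448 = -448 + Q^{2} + 533 Q$)
$\frac{N{\left(65 \right)}}{M{\left(-692 \right)}} - \frac{385630}{576} = \frac{-448 + 65^{2} + 533 \cdot 65}{\left(-103\right) \sqrt{-692}} - \frac{385630}{576} = \frac{-448 + 4225 + 34645}{\left(-103\right) 2 i \sqrt{173}} - \frac{192815}{288} = \frac{38422}{\left(-206\right) i \sqrt{173}} - \frac{192815}{288} = 38422 \frac{i \sqrt{173}}{35638} - \frac{192815}{288} = \frac{19211 i \sqrt{173}}{17819} - \frac{192815}{288} = - \frac{192815}{288} + \frac{19211 i \sqrt{173}}{17819}$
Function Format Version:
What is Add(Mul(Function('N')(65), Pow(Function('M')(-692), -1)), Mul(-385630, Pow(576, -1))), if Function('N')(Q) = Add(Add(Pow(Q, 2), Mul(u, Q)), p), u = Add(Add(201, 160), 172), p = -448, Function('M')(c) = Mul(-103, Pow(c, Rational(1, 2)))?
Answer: Add(Rational(-192815, 288), Mul(Rational(19211, 17819), I, Pow(173, Rational(1, 2)))) ≈ Add(-669.50, Mul(14.180, I))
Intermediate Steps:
u = 533 (u = Add(361, 172) = 533)
Function('N')(Q) = Add(-448, Pow(Q, 2), Mul(533, Q)) (Function('N')(Q) = Add(Add(Pow(Q, 2), Mul(533, Q)), -448) = Add(-448, Pow(Q, 2), Mul(533, Q)))
Add(Mul(Function('N')(65), Pow(Function('M')(-692), -1)), Mul(-385630, Pow(576, -1))) = Add(Mul(Add(-448, Pow(65, 2), Mul(533, 65)), Pow(Mul(-103, Pow(-692, Rational(1, 2))), -1)), Mul(-385630, Pow(576, -1))) = Add(Mul(Add(-448, 4225, 34645), Pow(Mul(-103, Mul(2, I, Pow(173, Rational(1, 2)))), -1)), Mul(-385630, Rational(1, 576))) = Add(Mul(38422, Pow(Mul(-206, I, Pow(173, Rational(1, 2))), -1)), Rational(-192815, 288)) = Add(Mul(38422, Mul(Rational(1, 35638), I, Pow(173, Rational(1, 2)))), Rational(-192815, 288)) = Add(Mul(Rational(19211, 17819), I, Pow(173, Rational(1, 2))), Rational(-192815, 288)) = Add(Rational(-192815, 288), Mul(Rational(19211, 17819), I, Pow(173, Rational(1, 2))))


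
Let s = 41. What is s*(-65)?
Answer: -2665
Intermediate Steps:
s*(-65) = 41*(-65) = -2665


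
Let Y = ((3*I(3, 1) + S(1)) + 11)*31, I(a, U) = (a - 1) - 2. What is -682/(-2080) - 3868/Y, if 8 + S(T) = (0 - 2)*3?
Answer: 4054433/96720 ≈ 41.919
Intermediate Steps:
I(a, U) = -3 + a (I(a, U) = (-1 + a) - 2 = -3 + a)
S(T) = -14 (S(T) = -8 + (0 - 2)*3 = -8 - 2*3 = -8 - 6 = -14)
Y = -93 (Y = ((3*(-3 + 3) - 14) + 11)*31 = ((3*0 - 14) + 11)*31 = ((0 - 14) + 11)*31 = (-14 + 11)*31 = -3*31 = -93)
-682/(-2080) - 3868/Y = -682/(-2080) - 3868/(-93) = -682*(-1/2080) - 3868*(-1/93) = 341/1040 + 3868/93 = 4054433/96720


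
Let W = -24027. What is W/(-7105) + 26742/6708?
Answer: 58529171/7943390 ≈ 7.3683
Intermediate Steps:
W/(-7105) + 26742/6708 = -24027/(-7105) + 26742/6708 = -24027*(-1/7105) + 26742*(1/6708) = 24027/7105 + 4457/1118 = 58529171/7943390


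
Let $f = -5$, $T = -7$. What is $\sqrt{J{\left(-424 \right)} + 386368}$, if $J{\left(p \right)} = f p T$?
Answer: $2 \sqrt{92882} \approx 609.53$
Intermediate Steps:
$J{\left(p \right)} = 35 p$ ($J{\left(p \right)} = - 5 p \left(-7\right) = 35 p$)
$\sqrt{J{\left(-424 \right)} + 386368} = \sqrt{35 \left(-424\right) + 386368} = \sqrt{-14840 + 386368} = \sqrt{371528} = 2 \sqrt{92882}$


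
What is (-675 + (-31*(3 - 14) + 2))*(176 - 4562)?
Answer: 1456152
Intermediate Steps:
(-675 + (-31*(3 - 14) + 2))*(176 - 4562) = (-675 + (-31*(-11) + 2))*(-4386) = (-675 + (341 + 2))*(-4386) = (-675 + 343)*(-4386) = -332*(-4386) = 1456152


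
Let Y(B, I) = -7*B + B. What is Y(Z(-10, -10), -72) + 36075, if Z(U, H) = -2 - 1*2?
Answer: 36099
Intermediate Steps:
Z(U, H) = -4 (Z(U, H) = -2 - 2 = -4)
Y(B, I) = -6*B
Y(Z(-10, -10), -72) + 36075 = -6*(-4) + 36075 = 24 + 36075 = 36099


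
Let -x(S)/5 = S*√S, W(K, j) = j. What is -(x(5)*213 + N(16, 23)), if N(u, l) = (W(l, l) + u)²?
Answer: -1521 + 5325*√5 ≈ 10386.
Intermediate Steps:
x(S) = -5*S^(3/2) (x(S) = -5*S*√S = -5*S^(3/2))
N(u, l) = (l + u)²
-(x(5)*213 + N(16, 23)) = -(-25*√5*213 + (23 + 16)²) = -(-25*√5*213 + 39²) = -(-25*√5*213 + 1521) = -(-5325*√5 + 1521) = -(1521 - 5325*√5) = -1521 + 5325*√5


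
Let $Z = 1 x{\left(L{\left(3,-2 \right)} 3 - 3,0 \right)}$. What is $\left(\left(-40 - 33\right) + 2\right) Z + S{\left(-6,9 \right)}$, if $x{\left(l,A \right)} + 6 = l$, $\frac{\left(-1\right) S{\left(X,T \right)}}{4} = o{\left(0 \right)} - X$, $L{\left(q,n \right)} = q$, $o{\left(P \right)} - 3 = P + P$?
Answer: $-36$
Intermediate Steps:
$o{\left(P \right)} = 3 + 2 P$ ($o{\left(P \right)} = 3 + \left(P + P\right) = 3 + 2 P$)
$S{\left(X,T \right)} = -12 + 4 X$ ($S{\left(X,T \right)} = - 4 \left(\left(3 + 2 \cdot 0\right) - X\right) = - 4 \left(\left(3 + 0\right) - X\right) = - 4 \left(3 - X\right) = -12 + 4 X$)
$x{\left(l,A \right)} = -6 + l$
$Z = 0$ ($Z = 1 \left(-6 + \left(3 \cdot 3 - 3\right)\right) = 1 \left(-6 + \left(9 - 3\right)\right) = 1 \left(-6 + 6\right) = 1 \cdot 0 = 0$)
$\left(\left(-40 - 33\right) + 2\right) Z + S{\left(-6,9 \right)} = \left(\left(-40 - 33\right) + 2\right) 0 + \left(-12 + 4 \left(-6\right)\right) = \left(-73 + 2\right) 0 - 36 = \left(-71\right) 0 - 36 = 0 - 36 = -36$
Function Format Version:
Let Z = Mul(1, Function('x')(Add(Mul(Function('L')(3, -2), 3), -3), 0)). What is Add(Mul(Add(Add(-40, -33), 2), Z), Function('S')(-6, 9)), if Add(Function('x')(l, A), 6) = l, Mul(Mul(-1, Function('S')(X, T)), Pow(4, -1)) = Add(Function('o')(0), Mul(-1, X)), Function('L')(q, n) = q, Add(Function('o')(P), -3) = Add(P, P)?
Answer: -36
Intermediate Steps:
Function('o')(P) = Add(3, Mul(2, P)) (Function('o')(P) = Add(3, Add(P, P)) = Add(3, Mul(2, P)))
Function('S')(X, T) = Add(-12, Mul(4, X)) (Function('S')(X, T) = Mul(-4, Add(Add(3, Mul(2, 0)), Mul(-1, X))) = Mul(-4, Add(Add(3, 0), Mul(-1, X))) = Mul(-4, Add(3, Mul(-1, X))) = Add(-12, Mul(4, X)))
Function('x')(l, A) = Add(-6, l)
Z = 0 (Z = Mul(1, Add(-6, Add(Mul(3, 3), -3))) = Mul(1, Add(-6, Add(9, -3))) = Mul(1, Add(-6, 6)) = Mul(1, 0) = 0)
Add(Mul(Add(Add(-40, -33), 2), Z), Function('S')(-6, 9)) = Add(Mul(Add(Add(-40, -33), 2), 0), Add(-12, Mul(4, -6))) = Add(Mul(Add(-73, 2), 0), Add(-12, -24)) = Add(Mul(-71, 0), -36) = Add(0, -36) = -36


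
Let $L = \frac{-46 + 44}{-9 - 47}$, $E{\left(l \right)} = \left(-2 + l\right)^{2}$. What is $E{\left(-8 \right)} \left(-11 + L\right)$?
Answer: $- \frac{7675}{7} \approx -1096.4$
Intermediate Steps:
$L = \frac{1}{28}$ ($L = - \frac{2}{-56} = \left(-2\right) \left(- \frac{1}{56}\right) = \frac{1}{28} \approx 0.035714$)
$E{\left(-8 \right)} \left(-11 + L\right) = \left(-2 - 8\right)^{2} \left(-11 + \frac{1}{28}\right) = \left(-10\right)^{2} \left(- \frac{307}{28}\right) = 100 \left(- \frac{307}{28}\right) = - \frac{7675}{7}$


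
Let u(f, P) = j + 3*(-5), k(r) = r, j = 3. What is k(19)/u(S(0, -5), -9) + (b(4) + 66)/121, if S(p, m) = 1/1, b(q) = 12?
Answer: -1363/1452 ≈ -0.93871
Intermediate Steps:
S(p, m) = 1
u(f, P) = -12 (u(f, P) = 3 + 3*(-5) = 3 - 15 = -12)
k(19)/u(S(0, -5), -9) + (b(4) + 66)/121 = 19/(-12) + (12 + 66)/121 = 19*(-1/12) + 78*(1/121) = -19/12 + 78/121 = -1363/1452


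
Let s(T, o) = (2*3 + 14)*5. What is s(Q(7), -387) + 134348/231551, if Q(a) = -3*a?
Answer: 23289448/231551 ≈ 100.58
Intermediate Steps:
s(T, o) = 100 (s(T, o) = (6 + 14)*5 = 20*5 = 100)
s(Q(7), -387) + 134348/231551 = 100 + 134348/231551 = 23289448/231551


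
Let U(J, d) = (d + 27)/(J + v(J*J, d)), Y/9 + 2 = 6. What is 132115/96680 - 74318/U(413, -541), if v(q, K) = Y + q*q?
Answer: 20904070853361555751/4969352 ≈ 4.2066e+12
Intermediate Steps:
Y = 36 (Y = -18 + 9*6 = -18 + 54 = 36)
v(q, K) = 36 + q² (v(q, K) = 36 + q*q = 36 + q²)
U(J, d) = (27 + d)/(36 + J + J⁴) (U(J, d) = (d + 27)/(J + (36 + (J*J)²)) = (27 + d)/(J + (36 + (J²)²)) = (27 + d)/(J + (36 + J⁴)) = (27 + d)/(36 + J + J⁴))
132115/96680 - 74318/U(413, -541) = 132115/96680 - 74318*(36 + 413 + 413⁴)/(27 - 541) = 132115*(1/96680) - 74318/(-514/(36 + 413 + 29093783761)) = 26423/19336 - 74318/(-514/29093784210) = 26423/19336 - 74318/((1/29093784210)*(-514)) = 26423/19336 - 74318/(-257/14546892105) = 26423/19336 - 74318*(-14546892105/257) = 26423/19336 + 1081095927459390/257 = 20904070853361555751/4969352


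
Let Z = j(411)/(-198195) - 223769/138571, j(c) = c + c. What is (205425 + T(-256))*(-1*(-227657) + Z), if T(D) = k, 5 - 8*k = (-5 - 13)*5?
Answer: 171261641357882678771/3661877246 ≈ 4.6769e+10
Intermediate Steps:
k = 95/8 (k = 5/8 - (-5 - 13)*5/8 = 5/8 - (-9)*5/4 = 5/8 - ⅛*(-90) = 5/8 + 45/4 = 95/8 ≈ 11.875)
j(c) = 2*c
T(D) = 95/8
Z = -14821267439/9154693115 (Z = (2*411)/(-198195) - 223769/138571 = 822*(-1/198195) - 223769*1/138571 = -274/66065 - 223769/138571 = -14821267439/9154693115 ≈ -1.6190)
(205425 + T(-256))*(-1*(-227657) + Z) = (205425 + 95/8)*(-1*(-227657) - 14821267439/9154693115) = 1643495*(227657 - 14821267439/9154693115)/8 = (1643495/8)*(2084115149214116/9154693115) = 171261641357882678771/3661877246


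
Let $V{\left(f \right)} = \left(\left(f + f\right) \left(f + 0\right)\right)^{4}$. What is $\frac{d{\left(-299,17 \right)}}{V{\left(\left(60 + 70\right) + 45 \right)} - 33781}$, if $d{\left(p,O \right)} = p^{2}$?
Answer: $\frac{89401}{14074221191406216219} \approx 6.3521 \cdot 10^{-15}$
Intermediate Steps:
$V{\left(f \right)} = 16 f^{8}$ ($V{\left(f \right)} = \left(2 f f\right)^{4} = \left(2 f^{2}\right)^{4} = 16 f^{8}$)
$\frac{d{\left(-299,17 \right)}}{V{\left(\left(60 + 70\right) + 45 \right)} - 33781} = \frac{\left(-299\right)^{2}}{16 \left(\left(60 + 70\right) + 45\right)^{8} - 33781} = \frac{89401}{16 \left(130 + 45\right)^{8} - 33781} = \frac{89401}{16 \cdot 175^{8} - 33781} = \frac{89401}{16 \cdot 879638824462890625 - 33781} = \frac{89401}{14074221191406250000 - 33781} = \frac{89401}{14074221191406216219}$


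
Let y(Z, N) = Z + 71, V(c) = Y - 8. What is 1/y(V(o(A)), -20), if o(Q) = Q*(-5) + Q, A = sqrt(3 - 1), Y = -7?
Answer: 1/56 ≈ 0.017857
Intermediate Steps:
A = sqrt(2) ≈ 1.4142
o(Q) = -4*Q (o(Q) = -5*Q + Q = -4*Q)
V(c) = -15 (V(c) = -7 - 8 = -15)
y(Z, N) = 71 + Z
1/y(V(o(A)), -20) = 1/(71 - 15) = 1/56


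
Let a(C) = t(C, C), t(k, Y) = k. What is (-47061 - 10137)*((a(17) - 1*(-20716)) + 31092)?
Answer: -2964286350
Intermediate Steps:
a(C) = C
(-47061 - 10137)*((a(17) - 1*(-20716)) + 31092) = (-47061 - 10137)*((17 - 1*(-20716)) + 31092) = -57198*((17 + 20716) + 31092) = -57198*(20733 + 31092) = -57198*51825 = -2964286350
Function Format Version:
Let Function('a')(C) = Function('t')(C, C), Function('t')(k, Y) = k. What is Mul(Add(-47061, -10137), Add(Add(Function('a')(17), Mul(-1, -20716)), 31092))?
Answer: -2964286350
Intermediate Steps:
Function('a')(C) = C
Mul(Add(-47061, -10137), Add(Add(Function('a')(17), Mul(-1, -20716)), 31092)) = Mul(Add(-47061, -10137), Add(Add(17, Mul(-1, -20716)), 31092)) = Mul(-57198, Add(Add(17, 20716), 31092)) = Mul(-57198, Add(20733, 31092)) = Mul(-57198, 51825) = -2964286350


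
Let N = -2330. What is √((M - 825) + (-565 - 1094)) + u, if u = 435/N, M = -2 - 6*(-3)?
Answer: -87/466 + 2*I*√617 ≈ -0.1867 + 49.679*I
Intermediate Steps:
M = 16 (M = -2 + 18 = 16)
u = -87/466 (u = 435/(-2330) = 435*(-1/2330) = -87/466 ≈ -0.18670)
√((M - 825) + (-565 - 1094)) + u = √((16 - 825) + (-565 - 1094)) - 87/466 = √(-809 - 1659) - 87/466 = √(-2468) - 87/466 = 2*I*√617 - 87/466 = -87/466 + 2*I*√617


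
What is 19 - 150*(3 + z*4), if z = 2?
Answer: -1631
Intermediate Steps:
19 - 150*(3 + z*4) = 19 - 150*(3 + 2*4) = 19 - 150*(3 + 8) = 19 - 150*11 = 19 - 1650 = -1631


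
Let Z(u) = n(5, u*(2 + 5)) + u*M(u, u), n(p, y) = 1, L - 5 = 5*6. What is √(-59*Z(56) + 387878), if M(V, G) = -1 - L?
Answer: 411*√3 ≈ 711.87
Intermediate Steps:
L = 35 (L = 5 + 5*6 = 5 + 30 = 35)
M(V, G) = -36 (M(V, G) = -1 - 1*35 = -1 - 35 = -36)
Z(u) = 1 - 36*u (Z(u) = 1 + u*(-36) = 1 - 36*u)
√(-59*Z(56) + 387878) = √(-59*(1 - 36*56) + 387878) = √(-59*(1 - 2016) + 387878) = √(-59*(-2015) + 387878) = √(118885 + 387878) = √506763 = 411*√3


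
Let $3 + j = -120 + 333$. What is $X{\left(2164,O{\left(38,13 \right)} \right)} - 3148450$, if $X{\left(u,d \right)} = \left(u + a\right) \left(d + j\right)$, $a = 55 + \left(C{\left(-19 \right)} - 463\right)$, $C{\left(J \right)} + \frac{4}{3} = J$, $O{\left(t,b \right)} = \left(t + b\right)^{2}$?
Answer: $1730509$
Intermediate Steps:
$O{\left(t,b \right)} = \left(b + t\right)^{2}$
$C{\left(J \right)} = - \frac{4}{3} + J$
$j = 210$ ($j = -3 + \left(-120 + 333\right) = -3 + 213 = 210$)
$a = - \frac{1285}{3}$ ($a = 55 - \frac{1450}{3} = - \frac{1285}{3} \approx -428.33$)
$X{\left(u,d \right)} = \left(210 + d\right) \left(- \frac{1285}{3} + u\right)$ ($X{\left(u,d \right)} = \left(u - \frac{1285}{3}\right) \left(d + 210\right) = \left(- \frac{1285}{3} + u\right) \left(210 + d\right) = \left(210 + d\right) \left(- \frac{1285}{3} + u\right)$)
$X{\left(2164,O{\left(38,13 \right)} \right)} - 3148450 = \left(-89950 + 210 \cdot 2164 - \frac{1285 \left(13 + 38\right)^{2}}{3} + \left(13 + 38\right)^{2} \cdot 2164\right) - 3148450 = \left(-89950 + 454440 - \frac{1285 \cdot 51^{2}}{3} + 51^{2} \cdot 2164\right) - 3148450 = \left(-89950 + 454440 - 1114095 + 2601 \cdot 2164\right) - 3148450 = \left(-89950 + 454440 - 1114095 + 5628564\right) - 3148450 = 4878959 - 3148450 = 1730509$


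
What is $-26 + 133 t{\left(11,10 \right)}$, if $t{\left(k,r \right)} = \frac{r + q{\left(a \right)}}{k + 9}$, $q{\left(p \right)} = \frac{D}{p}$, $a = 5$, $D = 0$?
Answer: $\frac{81}{2} \approx 40.5$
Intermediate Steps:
$q{\left(p \right)} = 0$ ($q{\left(p \right)} = \frac{0}{p} = 0$)
$t{\left(k,r \right)} = \frac{r}{9 + k}$ ($t{\left(k,r \right)} = \frac{r + 0}{k + 9} = \frac{r}{9 + k}$)
$-26 + 133 t{\left(11,10 \right)} = -26 + 133 \frac{10}{9 + 11} = -26 + 133 \cdot \frac{10}{20} = -26 + 133 \cdot 10 \cdot \frac{1}{20} = -26 + 133 \cdot \frac{1}{2} = -26 + \frac{133}{2} = \frac{81}{2}$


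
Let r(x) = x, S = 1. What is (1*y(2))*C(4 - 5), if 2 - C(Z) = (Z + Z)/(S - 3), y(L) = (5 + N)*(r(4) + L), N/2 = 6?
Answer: 102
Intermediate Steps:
N = 12 (N = 2*6 = 12)
y(L) = 68 + 17*L (y(L) = (5 + 12)*(4 + L) = 17*(4 + L) = 68 + 17*L)
C(Z) = 2 + Z (C(Z) = 2 - (Z + Z)/(1 - 3) = 2 - 2*Z/(-2) = 2 - 2*Z*(-1)/2 = 2 - (-1)*Z = 2 + Z)
(1*y(2))*C(4 - 5) = (1*(68 + 17*2))*(2 + (4 - 5)) = (1*(68 + 34))*(2 - 1) = (1*102)*1 = 102*1 = 102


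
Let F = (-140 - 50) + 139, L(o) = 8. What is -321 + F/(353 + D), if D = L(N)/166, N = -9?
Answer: -9410496/29303 ≈ -321.14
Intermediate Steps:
F = -51 (F = -190 + 139 = -51)
D = 4/83 (D = 8/166 = 8*(1/166) = 4/83 ≈ 0.048193)
-321 + F/(353 + D) = -321 - 51/(353 + 4/83) = -321 - 51/(29303/83) = -321 + (83/29303)*(-51) = -321 - 4233/29303 = -9410496/29303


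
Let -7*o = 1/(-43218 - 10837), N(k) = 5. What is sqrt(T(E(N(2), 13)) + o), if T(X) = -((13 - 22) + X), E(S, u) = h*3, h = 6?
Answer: 2*I*sqrt(322144123910)/378385 ≈ 3.0*I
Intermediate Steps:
E(S, u) = 18 (E(S, u) = 6*3 = 18)
T(X) = 9 - X (T(X) = -(-9 + X) = 9 - X)
o = 1/378385 (o = -1/(7*(-43218 - 10837)) = -1/7/(-54055) = -1/7*(-1/54055) = 1/378385 ≈ 2.6428e-6)
sqrt(T(E(N(2), 13)) + o) = sqrt((9 - 1*18) + 1/378385) = sqrt((9 - 18) + 1/378385) = sqrt(-9 + 1/378385) = sqrt(-3405464/378385) = 2*I*sqrt(322144123910)/378385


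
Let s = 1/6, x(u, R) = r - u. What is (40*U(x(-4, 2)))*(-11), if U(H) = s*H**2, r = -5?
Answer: -220/3 ≈ -73.333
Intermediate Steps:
x(u, R) = -5 - u
s = 1/6 ≈ 0.16667
U(H) = H**2/6
(40*U(x(-4, 2)))*(-11) = (40*((-5 - 1*(-4))**2/6))*(-11) = (40*((-5 + 4)**2/6))*(-11) = (40*((1/6)*(-1)**2))*(-11) = (40*((1/6)*1))*(-11) = (40*(1/6))*(-11) = (20/3)*(-11) = -220/3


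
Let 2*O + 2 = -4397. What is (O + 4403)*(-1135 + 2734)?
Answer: 7046793/2 ≈ 3.5234e+6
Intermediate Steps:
O = -4399/2 (O = -1 + (1/2)*(-4397) = -1 - 4397/2 = -4399/2 ≈ -2199.5)
(O + 4403)*(-1135 + 2734) = (-4399/2 + 4403)*(-1135 + 2734) = (4407/2)*1599 = 7046793/2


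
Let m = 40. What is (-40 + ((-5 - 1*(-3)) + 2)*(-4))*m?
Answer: -1600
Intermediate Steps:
(-40 + ((-5 - 1*(-3)) + 2)*(-4))*m = (-40 + ((-5 - 1*(-3)) + 2)*(-4))*40 = (-40 + ((-5 + 3) + 2)*(-4))*40 = (-40 + (-2 + 2)*(-4))*40 = (-40 + 0*(-4))*40 = (-40 + 0)*40 = -40*40 = -1600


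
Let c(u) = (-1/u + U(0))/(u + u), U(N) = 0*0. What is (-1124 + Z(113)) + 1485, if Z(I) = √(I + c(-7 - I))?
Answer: 361 + √6508798/240 ≈ 371.63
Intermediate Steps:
U(N) = 0
c(u) = -1/(2*u²) (c(u) = (-1/u + 0)/(u + u) = (-1/u)/((2*u)) = (-1/u)*(1/(2*u)) = -1/(2*u²))
Z(I) = √(I - 1/(2*(-7 - I)²))
(-1124 + Z(113)) + 1485 = (-1124 + √2*√(-1/(7 + 113)² + 2*113)/2) + 1485 = (-1124 + √2*√(-1/120² + 226)/2) + 1485 = (-1124 + √2*√(-1*1/14400 + 226)/2) + 1485 = (-1124 + √2*√(-1/14400 + 226)/2) + 1485 = (-1124 + √2*√(3254399/14400)/2) + 1485 = (-1124 + √2*(√3254399/120)/2) + 1485 = (-1124 + √6508798/240) + 1485 = 361 + √6508798/240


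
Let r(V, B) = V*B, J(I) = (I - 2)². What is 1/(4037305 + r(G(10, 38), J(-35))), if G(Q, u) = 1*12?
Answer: 1/4053733 ≈ 2.4669e-7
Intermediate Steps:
J(I) = (-2 + I)²
G(Q, u) = 12
r(V, B) = B*V
1/(4037305 + r(G(10, 38), J(-35))) = 1/(4037305 + (-2 - 35)²*12) = 1/(4037305 + (-37)²*12) = 1/(4037305 + 1369*12) = 1/(4037305 + 16428) = 1/4053733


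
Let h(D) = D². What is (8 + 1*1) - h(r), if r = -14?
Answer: -187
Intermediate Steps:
(8 + 1*1) - h(r) = (8 + 1*1) - 1*(-14)² = (8 + 1) - 1*196 = 9 - 196 = -187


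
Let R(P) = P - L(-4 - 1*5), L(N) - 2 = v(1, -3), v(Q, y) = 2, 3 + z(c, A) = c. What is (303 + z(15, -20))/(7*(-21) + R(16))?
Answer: -7/3 ≈ -2.3333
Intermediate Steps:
z(c, A) = -3 + c
L(N) = 4 (L(N) = 2 + 2 = 4)
R(P) = -4 + P (R(P) = P - 1*4 = P - 4 = -4 + P)
(303 + z(15, -20))/(7*(-21) + R(16)) = (303 + (-3 + 15))/(7*(-21) + (-4 + 16)) = (303 + 12)/(-147 + 12) = 315/(-135) = 315*(-1/135) = -7/3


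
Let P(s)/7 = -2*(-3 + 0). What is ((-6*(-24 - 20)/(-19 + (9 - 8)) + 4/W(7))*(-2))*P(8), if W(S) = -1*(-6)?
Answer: 1176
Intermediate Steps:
P(s) = 42 (P(s) = 7*(-2*(-3 + 0)) = 7*(-2*(-3)) = 7*6 = 42)
W(S) = 6
((-6*(-24 - 20)/(-19 + (9 - 8)) + 4/W(7))*(-2))*P(8) = ((-6*(-24 - 20)/(-19 + (9 - 8)) + 4/6)*(-2))*42 = ((-6*(-44/(-19 + 1)) + 4*(⅙))*(-2))*42 = ((-6/((-18*(-1/44))) + ⅔)*(-2))*42 = ((-6/9/22 + ⅔)*(-2))*42 = ((-6*22/9 + ⅔)*(-2))*42 = ((-44/3 + ⅔)*(-2))*42 = -14*(-2)*42 = 28*42 = 1176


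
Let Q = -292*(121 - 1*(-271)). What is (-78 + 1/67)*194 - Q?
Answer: 6655438/67 ≈ 99335.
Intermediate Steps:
Q = -114464 (Q = -292*(121 + 271) = -292*392 = -114464)
(-78 + 1/67)*194 - Q = (-78 + 1/67)*194 - 1*(-114464) = (-78 + 1/67)*194 + 114464 = -5225/67*194 + 114464 = -1013650/67 + 114464 = 6655438/67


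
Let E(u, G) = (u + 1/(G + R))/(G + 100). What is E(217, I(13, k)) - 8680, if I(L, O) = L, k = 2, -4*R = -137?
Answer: -185337743/21357 ≈ -8678.1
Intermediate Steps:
R = 137/4 (R = -1/4*(-137) = 137/4 ≈ 34.250)
E(u, G) = (u + 1/(137/4 + G))/(100 + G) (E(u, G) = (u + 1/(G + 137/4))/(G + 100) = (u + 1/(137/4 + G))/(100 + G))
E(217, I(13, k)) - 8680 = (4 + 137*217 + 4*13*217)/(13700 + 4*13**2 + 537*13) - 8680 = (4 + 29729 + 11284)/(13700 + 4*169 + 6981) - 8680 = 41017/(13700 + 676 + 6981) - 8680 = 41017/21357 - 8680 = -185337743/21357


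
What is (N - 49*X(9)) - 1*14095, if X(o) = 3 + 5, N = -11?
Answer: -14498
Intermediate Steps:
X(o) = 8
(N - 49*X(9)) - 1*14095 = (-11 - 49*8) - 1*14095 = (-11 - 392) - 14095 = -403 - 14095 = -14498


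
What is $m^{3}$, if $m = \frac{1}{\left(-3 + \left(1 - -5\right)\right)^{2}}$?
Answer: $\frac{1}{729} \approx 0.0013717$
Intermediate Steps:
$m = \frac{1}{9}$ ($m = \frac{1}{\left(-3 + \left(1 + 5\right)\right)^{2}} = \frac{1}{\left(-3 + 6\right)^{2}} = \frac{1}{3^{2}} = \frac{1}{9} \approx 0.11111$)
$m^{3} = \left(\frac{1}{9}\right)^{3} = \frac{1}{729}$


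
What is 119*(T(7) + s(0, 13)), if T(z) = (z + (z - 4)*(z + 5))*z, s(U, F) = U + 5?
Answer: 36414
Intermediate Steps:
s(U, F) = 5 + U
T(z) = z*(z + (-4 + z)*(5 + z)) (T(z) = (z + (-4 + z)*(5 + z))*z = z*(z + (-4 + z)*(5 + z)))
119*(T(7) + s(0, 13)) = 119*(7*(-20 + 7² + 2*7) + (5 + 0)) = 119*(7*(-20 + 49 + 14) + 5) = 119*(7*43 + 5) = 119*(301 + 5) = 119*306 = 36414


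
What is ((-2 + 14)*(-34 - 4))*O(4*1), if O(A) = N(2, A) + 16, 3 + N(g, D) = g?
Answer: -6840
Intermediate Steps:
N(g, D) = -3 + g
O(A) = 15 (O(A) = (-3 + 2) + 16 = -1 + 16 = 15)
((-2 + 14)*(-34 - 4))*O(4*1) = ((-2 + 14)*(-34 - 4))*15 = (12*(-38))*15 = -456*15 = -6840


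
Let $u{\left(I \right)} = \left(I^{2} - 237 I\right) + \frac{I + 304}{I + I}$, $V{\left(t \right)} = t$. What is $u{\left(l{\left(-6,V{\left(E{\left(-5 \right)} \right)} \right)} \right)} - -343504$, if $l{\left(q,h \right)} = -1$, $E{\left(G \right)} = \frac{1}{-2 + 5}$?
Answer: $\frac{687181}{2} \approx 3.4359 \cdot 10^{5}$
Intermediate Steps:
$E{\left(G \right)} = \frac{1}{3}$
$u{\left(I \right)} = I^{2} - 237 I + \frac{304 + I}{2 I}$ ($u{\left(I \right)} = \left(I^{2} - 237 I\right) + \frac{304 + I}{2 I} = I^{2} - 237 I + \frac{304 + I}{2 I}$)
$u{\left(l{\left(-6,V{\left(E{\left(-5 \right)} \right)} \right)} \right)} - -343504 = \left(\frac{1}{2} + \left(-1\right)^{2} - -237 + \frac{152}{-1}\right) - -343504 = \left(\frac{1}{2} + 1 + 237 + 152 \left(-1\right)\right) + 343504 = \left(\frac{1}{2} + 1 + 237 - 152\right) + 343504 = \frac{173}{2} + 343504 = \frac{687181}{2}$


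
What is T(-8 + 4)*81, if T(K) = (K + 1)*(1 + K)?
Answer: 729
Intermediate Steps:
T(K) = (1 + K)**2 (T(K) = (1 + K)*(1 + K) = (1 + K)**2)
T(-8 + 4)*81 = (1 + (-8 + 4))**2*81 = (1 - 4)**2*81 = (-3)**2*81 = 9*81 = 729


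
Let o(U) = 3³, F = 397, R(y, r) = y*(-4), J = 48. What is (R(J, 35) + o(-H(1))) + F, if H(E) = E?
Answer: 232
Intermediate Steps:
R(y, r) = -4*y
o(U) = 27
(R(J, 35) + o(-H(1))) + F = (-4*48 + 27) + 397 = (-192 + 27) + 397 = -165 + 397 = 232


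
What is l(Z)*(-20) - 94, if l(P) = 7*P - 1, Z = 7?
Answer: -1054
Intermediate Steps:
l(P) = -1 + 7*P
l(Z)*(-20) - 94 = (-1 + 7*7)*(-20) - 94 = (-1 + 49)*(-20) - 94 = 48*(-20) - 94 = -960 - 94 = -1054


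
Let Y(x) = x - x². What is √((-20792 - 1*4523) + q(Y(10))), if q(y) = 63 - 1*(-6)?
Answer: I*√25246 ≈ 158.89*I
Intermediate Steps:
q(y) = 69 (q(y) = 63 + 6 = 69)
√((-20792 - 1*4523) + q(Y(10))) = √((-20792 - 1*4523) + 69) = √((-20792 - 4523) + 69) = √(-25315 + 69) = √(-25246) = I*√25246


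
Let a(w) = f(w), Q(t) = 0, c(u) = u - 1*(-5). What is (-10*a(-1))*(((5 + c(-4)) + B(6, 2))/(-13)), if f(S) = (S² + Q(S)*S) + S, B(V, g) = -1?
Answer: 0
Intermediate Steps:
c(u) = 5 + u (c(u) = u + 5 = 5 + u)
f(S) = S + S² (f(S) = (S² + 0*S) + S = (S² + 0) + S = S² + S = S + S²)
a(w) = w*(1 + w)
(-10*a(-1))*(((5 + c(-4)) + B(6, 2))/(-13)) = (-(-10)*(1 - 1))*(((5 + (5 - 4)) - 1)/(-13)) = (-(-10)*0)*(((5 + 1) - 1)*(-1/13)) = (-10*0)*((6 - 1)*(-1/13)) = 0*(5*(-1/13)) = 0*(-5/13) = 0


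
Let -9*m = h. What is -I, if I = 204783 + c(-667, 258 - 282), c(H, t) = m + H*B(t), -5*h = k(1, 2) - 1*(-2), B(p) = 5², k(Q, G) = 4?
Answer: -2821622/15 ≈ -1.8811e+5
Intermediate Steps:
B(p) = 25
h = -6/5 (h = -(4 - 1*(-2))/5 = -(4 + 2)/5 = -⅕*6 = -6/5 ≈ -1.2000)
m = 2/15 (m = -⅑*(-6/5) = 2/15 ≈ 0.13333)
c(H, t) = 2/15 + 25*H (c(H, t) = 2/15 + H*25 = 2/15 + 25*H)
I = 2821622/15 (I = 204783 + (2/15 + 25*(-667)) = 204783 + (2/15 - 16675) = 204783 - 250123/15 = 2821622/15 ≈ 1.8811e+5)
-I = -1*2821622/15 = -2821622/15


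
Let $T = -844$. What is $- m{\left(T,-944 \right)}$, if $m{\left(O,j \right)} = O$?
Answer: $844$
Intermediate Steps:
$- m{\left(T,-944 \right)} = \left(-1\right) \left(-844\right) = 844$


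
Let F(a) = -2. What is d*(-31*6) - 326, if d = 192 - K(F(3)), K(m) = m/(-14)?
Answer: -252080/7 ≈ -36011.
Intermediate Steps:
K(m) = -m/14 (K(m) = m*(-1/14) = -m/14)
d = 1343/7 (d = 192 - (-1)*(-2)/14 = 192 - 1*1/7 = 192 - 1/7 = 1343/7 ≈ 191.86)
d*(-31*6) - 326 = 1343*(-31*6)/7 - 326 = (1343/7)*(-186) - 326 = -249798/7 - 326 = -252080/7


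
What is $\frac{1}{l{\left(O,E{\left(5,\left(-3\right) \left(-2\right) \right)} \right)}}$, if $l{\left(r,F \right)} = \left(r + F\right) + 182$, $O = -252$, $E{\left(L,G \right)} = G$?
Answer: $- \frac{1}{64} \approx -0.015625$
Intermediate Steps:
$l{\left(r,F \right)} = 182 + F + r$ ($l{\left(r,F \right)} = \left(F + r\right) + 182 = 182 + F + r$)
$\frac{1}{l{\left(O,E{\left(5,\left(-3\right) \left(-2\right) \right)} \right)}} = \frac{1}{182 - -6 - 252} = \frac{1}{182 + 6 - 252} = \frac{1}{-64} = - \frac{1}{64}$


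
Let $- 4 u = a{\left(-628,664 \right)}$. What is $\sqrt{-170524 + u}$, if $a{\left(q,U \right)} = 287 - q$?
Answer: $\frac{7 i \sqrt{13939}}{2} \approx 413.22 i$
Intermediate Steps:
$u = - \frac{915}{4}$ ($u = - \frac{287 - -628}{4} = - \frac{287 + 628}{4} = \left(- \frac{1}{4}\right) 915 = - \frac{915}{4} \approx -228.75$)
$\sqrt{-170524 + u} = \sqrt{-170524 - \frac{915}{4}} = \sqrt{- \frac{683011}{4}} = \frac{7 i \sqrt{13939}}{2}$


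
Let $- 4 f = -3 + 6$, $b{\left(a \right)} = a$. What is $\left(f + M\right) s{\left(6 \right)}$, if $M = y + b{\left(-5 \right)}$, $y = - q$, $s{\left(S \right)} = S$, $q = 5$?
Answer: $- \frac{129}{2} \approx -64.5$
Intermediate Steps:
$y = -5$ ($y = \left(-1\right) 5 = -5$)
$f = - \frac{3}{4}$ ($f = - \frac{-3 + 6}{4} = \left(- \frac{1}{4}\right) 3 = - \frac{3}{4} \approx -0.75$)
$M = -10$ ($M = -5 - 5 = -10$)
$\left(f + M\right) s{\left(6 \right)} = \left(- \frac{3}{4} - 10\right) 6 = \left(- \frac{43}{4}\right) 6 = - \frac{129}{2}$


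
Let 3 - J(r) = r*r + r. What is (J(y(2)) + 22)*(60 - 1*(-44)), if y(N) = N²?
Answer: 520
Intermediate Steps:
J(r) = 3 - r - r² (J(r) = 3 - (r*r + r) = 3 - (r² + r) = 3 - (r + r²) = 3 + (-r - r²) = 3 - r - r²)
(J(y(2)) + 22)*(60 - 1*(-44)) = ((3 - 1*2² - (2²)²) + 22)*(60 - 1*(-44)) = ((3 - 1*4 - 1*4²) + 22)*(60 + 44) = ((3 - 4 - 1*16) + 22)*104 = ((3 - 4 - 16) + 22)*104 = (-17 + 22)*104 = 5*104 = 520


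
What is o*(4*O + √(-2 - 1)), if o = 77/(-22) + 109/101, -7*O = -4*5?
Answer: -19560/707 - 489*I*√3/202 ≈ -27.666 - 4.1929*I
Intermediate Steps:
O = 20/7 (O = -(-4)*5/7 = -⅐*(-20) = 20/7 ≈ 2.8571)
o = -489/202 (o = 77*(-1/22) + 109*(1/101) = -7/2 + 109/101 = -489/202 ≈ -2.4208)
o*(4*O + √(-2 - 1)) = -489*(4*(20/7) + √(-2 - 1))/202 = -489*(80/7 + √(-3))/202 = -489*(80/7 + I*√3)/202 = -19560/707 - 489*I*√3/202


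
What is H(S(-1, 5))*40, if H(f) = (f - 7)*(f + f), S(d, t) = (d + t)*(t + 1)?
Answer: 32640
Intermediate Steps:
S(d, t) = (1 + t)*(d + t) (S(d, t) = (d + t)*(1 + t) = (1 + t)*(d + t))
H(f) = 2*f*(-7 + f) (H(f) = (-7 + f)*(2*f) = 2*f*(-7 + f))
H(S(-1, 5))*40 = (2*(-1 + 5 + 5**2 - 1*5)*(-7 + (-1 + 5 + 5**2 - 1*5)))*40 = (2*(-1 + 5 + 25 - 5)*(-7 + (-1 + 5 + 25 - 5)))*40 = (2*24*(-7 + 24))*40 = (2*24*17)*40 = 816*40 = 32640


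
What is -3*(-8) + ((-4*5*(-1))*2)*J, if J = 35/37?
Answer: 2288/37 ≈ 61.838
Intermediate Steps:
J = 35/37 (J = 35*(1/37) = 35/37 ≈ 0.94595)
-3*(-8) + ((-4*5*(-1))*2)*J = -3*(-8) + ((-4*5*(-1))*2)*(35/37) = 24 + (-20*(-1)*2)*(35/37) = 24 + (20*2)*(35/37) = 24 + 40*(35/37) = 24 + 1400/37 = 2288/37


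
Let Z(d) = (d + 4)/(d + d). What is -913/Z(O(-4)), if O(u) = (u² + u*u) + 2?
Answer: -31042/19 ≈ -1633.8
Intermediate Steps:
O(u) = 2 + 2*u² (O(u) = (u² + u²) + 2 = 2*u² + 2 = 2 + 2*u²)
Z(d) = (4 + d)/(2*d) (Z(d) = (4 + d)/((2*d)) = (4 + d)*(1/(2*d)) = (4 + d)/(2*d))
-913/Z(O(-4)) = -913*2*(2 + 2*(-4)²)/(4 + (2 + 2*(-4)²)) = -913*2*(2 + 2*16)/(4 + (2 + 2*16)) = -913*2*(2 + 32)/(4 + (2 + 32)) = -913*68/(4 + 34) = -913/((½)*(1/34)*38) = -913/19/34 = -913*34/19 = -31042/19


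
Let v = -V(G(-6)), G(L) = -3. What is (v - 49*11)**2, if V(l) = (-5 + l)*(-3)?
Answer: 316969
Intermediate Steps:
V(l) = 15 - 3*l
v = -24 (v = -(15 - 3*(-3)) = -(15 + 9) = -1*24 = -24)
(v - 49*11)**2 = (-24 - 49*11)**2 = (-24 - 539)**2 = (-563)**2 = 316969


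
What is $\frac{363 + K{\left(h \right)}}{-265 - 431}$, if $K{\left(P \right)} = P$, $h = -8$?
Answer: $- \frac{355}{696} \approx -0.51006$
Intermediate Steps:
$\frac{363 + K{\left(h \right)}}{-265 - 431} = \frac{363 - 8}{-265 - 431} = \frac{1}{-696} \cdot 355 = \left(- \frac{1}{696}\right) 355 = - \frac{355}{696}$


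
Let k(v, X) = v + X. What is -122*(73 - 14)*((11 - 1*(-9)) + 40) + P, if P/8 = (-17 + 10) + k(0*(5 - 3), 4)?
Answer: -431904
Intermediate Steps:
k(v, X) = X + v
P = -24 (P = 8*((-17 + 10) + (4 + 0*(5 - 3))) = 8*(-7 + (4 + 0*2)) = 8*(-7 + (4 + 0)) = 8*(-7 + 4) = 8*(-3) = -24)
-122*(73 - 14)*((11 - 1*(-9)) + 40) + P = -122*(73 - 14)*((11 - 1*(-9)) + 40) - 24 = -7198*((11 + 9) + 40) - 24 = -7198*(20 + 40) - 24 = -7198*60 - 24 = -122*3540 - 24 = -431880 - 24 = -431904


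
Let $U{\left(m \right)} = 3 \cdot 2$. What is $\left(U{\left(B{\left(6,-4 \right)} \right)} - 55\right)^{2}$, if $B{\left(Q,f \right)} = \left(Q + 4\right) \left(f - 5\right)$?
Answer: $2401$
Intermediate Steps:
$B{\left(Q,f \right)} = \left(-5 + f\right) \left(4 + Q\right)$ ($B{\left(Q,f \right)} = \left(4 + Q\right) \left(-5 + f\right) = \left(-5 + f\right) \left(4 + Q\right)$)
$U{\left(m \right)} = 6$
$\left(U{\left(B{\left(6,-4 \right)} \right)} - 55\right)^{2} = \left(6 - 55\right)^{2} = \left(-49\right)^{2} = 2401$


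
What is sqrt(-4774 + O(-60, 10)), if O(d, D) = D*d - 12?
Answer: I*sqrt(5386) ≈ 73.389*I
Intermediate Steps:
O(d, D) = -12 + D*d
sqrt(-4774 + O(-60, 10)) = sqrt(-4774 + (-12 + 10*(-60))) = sqrt(-4774 + (-12 - 600)) = sqrt(-4774 - 612) = sqrt(-5386) = I*sqrt(5386)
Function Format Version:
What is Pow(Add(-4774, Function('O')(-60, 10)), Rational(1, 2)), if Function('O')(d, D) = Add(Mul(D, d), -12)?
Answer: Mul(I, Pow(5386, Rational(1, 2))) ≈ Mul(73.389, I)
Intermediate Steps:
Function('O')(d, D) = Add(-12, Mul(D, d))
Pow(Add(-4774, Function('O')(-60, 10)), Rational(1, 2)) = Pow(Add(-4774, Add(-12, Mul(10, -60))), Rational(1, 2)) = Pow(Add(-4774, Add(-12, -600)), Rational(1, 2)) = Pow(Add(-4774, -612), Rational(1, 2)) = Pow(-5386, Rational(1, 2)) = Mul(I, Pow(5386, Rational(1, 2)))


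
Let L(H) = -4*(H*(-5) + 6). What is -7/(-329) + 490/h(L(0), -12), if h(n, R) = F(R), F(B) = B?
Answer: -11509/282 ≈ -40.812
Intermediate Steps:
L(H) = -24 + 20*H (L(H) = -4*(-5*H + 6) = -4*(6 - 5*H) = -24 + 20*H)
h(n, R) = R
-7/(-329) + 490/h(L(0), -12) = -7/(-329) + 490/(-12) = -7*(-1/329) + 490*(-1/12) = 1/47 - 245/6 = -11509/282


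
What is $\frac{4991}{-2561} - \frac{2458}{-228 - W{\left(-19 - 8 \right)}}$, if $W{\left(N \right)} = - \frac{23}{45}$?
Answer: $\frac{232179343}{26216957} \approx 8.8561$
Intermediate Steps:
$W{\left(N \right)} = - \frac{23}{45}$ ($W{\left(N \right)} = \left(-23\right) \frac{1}{45} = - \frac{23}{45}$)
$\frac{4991}{-2561} - \frac{2458}{-228 - W{\left(-19 - 8 \right)}} = \frac{4991}{-2561} - \frac{2458}{-228 - - \frac{23}{45}} = 4991 \left(- \frac{1}{2561}\right) - \frac{2458}{-228 + \frac{23}{45}} = - \frac{4991}{2561} - \frac{2458}{- \frac{10237}{45}} = - \frac{4991}{2561} - - \frac{110610}{10237} = - \frac{4991}{2561} + \frac{110610}{10237} = \frac{232179343}{26216957}$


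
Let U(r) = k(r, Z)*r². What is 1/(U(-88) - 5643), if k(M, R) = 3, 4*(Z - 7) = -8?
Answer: 1/17589 ≈ 5.6854e-5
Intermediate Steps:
Z = 5 (Z = 7 + (¼)*(-8) = 7 - 2 = 5)
U(r) = 3*r²
1/(U(-88) - 5643) = 1/(3*(-88)² - 5643) = 1/(3*7744 - 5643) = 1/(23232 - 5643) = 1/17589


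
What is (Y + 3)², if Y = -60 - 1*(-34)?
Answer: 529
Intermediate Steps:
Y = -26 (Y = -60 + 34 = -26)
(Y + 3)² = (-26 + 3)² = (-23)² = 529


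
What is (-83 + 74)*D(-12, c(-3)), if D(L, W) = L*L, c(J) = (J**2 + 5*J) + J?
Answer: -1296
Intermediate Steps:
c(J) = J**2 + 6*J
D(L, W) = L**2
(-83 + 74)*D(-12, c(-3)) = (-83 + 74)*(-12)**2 = -9*144 = -1296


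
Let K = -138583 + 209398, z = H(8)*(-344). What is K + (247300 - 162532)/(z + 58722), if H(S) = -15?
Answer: 753981433/10647 ≈ 70816.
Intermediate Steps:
z = 5160 (z = -15*(-344) = 5160)
K = 70815
K + (247300 - 162532)/(z + 58722) = 70815 + (247300 - 162532)/(5160 + 58722) = 70815 + 84768/63882 = 70815 + 84768*(1/63882) = 70815 + 14128/10647 = 753981433/10647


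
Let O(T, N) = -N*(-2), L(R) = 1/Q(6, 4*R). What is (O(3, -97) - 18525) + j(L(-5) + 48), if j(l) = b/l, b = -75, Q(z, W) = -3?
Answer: -2677042/143 ≈ -18721.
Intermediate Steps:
L(R) = -1/3 (L(R) = 1/(-3) = -1/3)
O(T, N) = 2*N
j(l) = -75/l
(O(3, -97) - 18525) + j(L(-5) + 48) = (2*(-97) - 18525) - 75/(-1/3 + 48) = (-194 - 18525) - 75/143/3 = -18719 - 75*3/143 = -18719 - 225/143 = -2677042/143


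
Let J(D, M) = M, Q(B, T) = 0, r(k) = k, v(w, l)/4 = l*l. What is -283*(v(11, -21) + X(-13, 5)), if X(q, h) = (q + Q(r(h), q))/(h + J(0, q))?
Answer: -3997375/8 ≈ -4.9967e+5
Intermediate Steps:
v(w, l) = 4*l² (v(w, l) = 4*(l*l) = 4*l²)
X(q, h) = q/(h + q) (X(q, h) = (q + 0)/(h + q) = q/(h + q))
-283*(v(11, -21) + X(-13, 5)) = -283*(4*(-21)² - 13/(5 - 13)) = -283*(4*441 - 13/(-8)) = -283*(1764 - 13*(-⅛)) = -283*(1764 + 13/8) = -283*14125/8 = -3997375/8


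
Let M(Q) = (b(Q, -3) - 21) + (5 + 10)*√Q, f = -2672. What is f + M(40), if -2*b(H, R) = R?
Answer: -5383/2 + 30*√10 ≈ -2596.6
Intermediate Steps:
b(H, R) = -R/2
M(Q) = -39/2 + 15*√Q (M(Q) = (-½*(-3) - 21) + (5 + 10)*√Q = (3/2 - 21) + 15*√Q = -39/2 + 15*√Q)
f + M(40) = -2672 + (-39/2 + 15*√40) = -2672 + (-39/2 + 15*(2*√10)) = -2672 + (-39/2 + 30*√10) = -5383/2 + 30*√10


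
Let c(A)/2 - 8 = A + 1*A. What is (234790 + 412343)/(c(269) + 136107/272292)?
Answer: 19578793204/33053219 ≈ 592.34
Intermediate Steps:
c(A) = 16 + 4*A (c(A) = 16 + 2*(A + 1*A) = 16 + 2*(A + A) = 16 + 2*(2*A) = 16 + 4*A)
(234790 + 412343)/(c(269) + 136107/272292) = (234790 + 412343)/((16 + 4*269) + 136107/272292) = 647133/((16 + 1076) + 136107*(1/272292)) = 647133/(1092 + 45369/90764) = 647133/(99159657/90764) = 647133*(90764/99159657) = 19578793204/33053219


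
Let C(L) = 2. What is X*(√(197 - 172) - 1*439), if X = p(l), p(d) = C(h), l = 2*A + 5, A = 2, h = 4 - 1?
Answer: -868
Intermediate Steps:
h = 3
l = 9 (l = 2*2 + 5 = 4 + 5 = 9)
p(d) = 2
X = 2
X*(√(197 - 172) - 1*439) = 2*(√(197 - 172) - 1*439) = 2*(√25 - 439) = 2*(5 - 439) = 2*(-434) = -868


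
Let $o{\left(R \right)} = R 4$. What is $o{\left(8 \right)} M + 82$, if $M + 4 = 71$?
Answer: $2226$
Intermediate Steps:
$M = 67$ ($M = -4 + 71 = 67$)
$o{\left(R \right)} = 4 R$
$o{\left(8 \right)} M + 82 = 4 \cdot 8 \cdot 67 + 82 = 32 \cdot 67 + 82 = 2144 + 82 = 2226$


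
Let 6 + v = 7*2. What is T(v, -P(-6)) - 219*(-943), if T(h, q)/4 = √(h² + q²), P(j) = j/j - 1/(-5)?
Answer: 206517 + 8*√409/5 ≈ 2.0655e+5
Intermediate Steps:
v = 8 (v = -6 + 7*2 = -6 + 14 = 8)
P(j) = 6/5 (P(j) = 1 - 1*(-⅕) = 1 + ⅕ = 6/5)
T(h, q) = 4*√(h² + q²)
T(v, -P(-6)) - 219*(-943) = 4*√(8² + (-1*6/5)²) - 219*(-943) = 4*√(64 + (-6/5)²) + 206517 = 4*√(64 + 36/25) + 206517 = 4*√(1636/25) + 206517 = 4*(2*√409/5) + 206517 = 8*√409/5 + 206517 = 206517 + 8*√409/5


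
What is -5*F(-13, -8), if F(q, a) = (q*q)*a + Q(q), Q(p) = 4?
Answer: 6740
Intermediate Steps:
F(q, a) = 4 + a*q**2 (F(q, a) = (q*q)*a + 4 = q**2*a + 4 = a*q**2 + 4 = 4 + a*q**2)
-5*F(-13, -8) = -5*(4 - 8*(-13)**2) = -5*(4 - 8*169) = -5*(4 - 1352) = -5*(-1348) = 6740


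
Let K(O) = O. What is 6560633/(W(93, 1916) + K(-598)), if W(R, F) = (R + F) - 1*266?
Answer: 6560633/1145 ≈ 5729.8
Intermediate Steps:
W(R, F) = -266 + F + R (W(R, F) = (F + R) - 266 = -266 + F + R)
6560633/(W(93, 1916) + K(-598)) = 6560633/((-266 + 1916 + 93) - 598) = 6560633/(1743 - 598) = 6560633/1145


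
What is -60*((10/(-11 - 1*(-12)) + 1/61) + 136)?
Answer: -534420/61 ≈ -8761.0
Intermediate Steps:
-60*((10/(-11 - 1*(-12)) + 1/61) + 136) = -60*((10/(-11 + 12) + 1*(1/61)) + 136) = -60*((10/1 + 1/61) + 136) = -60*((10*1 + 1/61) + 136) = -60*((10 + 1/61) + 136) = -60*(611/61 + 136) = -60*8907/61 = -534420/61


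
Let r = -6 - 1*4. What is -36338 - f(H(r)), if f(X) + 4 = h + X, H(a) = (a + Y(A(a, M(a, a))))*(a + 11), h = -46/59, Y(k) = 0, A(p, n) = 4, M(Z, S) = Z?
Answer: -2143070/59 ≈ -36323.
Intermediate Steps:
r = -10 (r = -6 - 4 = -10)
h = -46/59 (h = -46*1/59 = -46/59 ≈ -0.77966)
H(a) = a*(11 + a) (H(a) = (a + 0)*(a + 11) = a*(11 + a))
f(X) = -282/59 + X (f(X) = -4 + (-46/59 + X) = -282/59 + X)
-36338 - f(H(r)) = -36338 - (-282/59 - 10*(11 - 10)) = -36338 - (-282/59 - 10*1) = -36338 - (-282/59 - 10) = -36338 - 1*(-872/59) = -36338 + 872/59 = -2143070/59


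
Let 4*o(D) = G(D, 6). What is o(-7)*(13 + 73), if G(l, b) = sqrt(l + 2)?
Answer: 43*I*sqrt(5)/2 ≈ 48.075*I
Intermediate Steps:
G(l, b) = sqrt(2 + l)
o(D) = sqrt(2 + D)/4
o(-7)*(13 + 73) = (sqrt(2 - 7)/4)*(13 + 73) = (sqrt(-5)/4)*86 = ((I*sqrt(5))/4)*86 = (I*sqrt(5)/4)*86 = 43*I*sqrt(5)/2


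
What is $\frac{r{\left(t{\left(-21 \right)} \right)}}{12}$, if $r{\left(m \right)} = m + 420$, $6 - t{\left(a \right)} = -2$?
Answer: $\frac{107}{3} \approx 35.667$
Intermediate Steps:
$t{\left(a \right)} = 8$ ($t{\left(a \right)} = 6 - -2 = 6 + 2 = 8$)
$r{\left(m \right)} = 420 + m$
$\frac{r{\left(t{\left(-21 \right)} \right)}}{12} = \frac{420 + 8}{12} = 428 \cdot \frac{1}{12} = \frac{107}{3}$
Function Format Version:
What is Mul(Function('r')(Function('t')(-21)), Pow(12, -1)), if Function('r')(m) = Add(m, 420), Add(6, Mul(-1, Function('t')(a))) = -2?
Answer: Rational(107, 3) ≈ 35.667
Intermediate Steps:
Function('t')(a) = 8 (Function('t')(a) = Add(6, Mul(-1, -2)) = Add(6, 2) = 8)
Function('r')(m) = Add(420, m)
Mul(Function('r')(Function('t')(-21)), Pow(12, -1)) = Mul(Add(420, 8), Pow(12, -1)) = Mul(428, Rational(1, 12)) = Rational(107, 3)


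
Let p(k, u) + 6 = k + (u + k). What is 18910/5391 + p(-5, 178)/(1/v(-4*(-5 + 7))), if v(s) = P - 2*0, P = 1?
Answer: 892252/5391 ≈ 165.51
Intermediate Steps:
p(k, u) = -6 + u + 2*k (p(k, u) = -6 + (k + (u + k)) = -6 + (k + (k + u)) = -6 + (u + 2*k) = -6 + u + 2*k)
v(s) = 1 (v(s) = 1 - 2*0 = 1 + 0 = 1)
18910/5391 + p(-5, 178)/(1/v(-4*(-5 + 7))) = 18910/5391 + (-6 + 178 + 2*(-5))/(1/1) = 18910*(1/5391) + (-6 + 178 - 10)/1 = 18910/5391 + 162*1 = 18910/5391 + 162 = 892252/5391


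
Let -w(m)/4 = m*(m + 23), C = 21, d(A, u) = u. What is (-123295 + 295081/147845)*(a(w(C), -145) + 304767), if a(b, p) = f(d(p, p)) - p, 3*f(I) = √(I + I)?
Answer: -5558013442800928/147845 - 18228254194*I*√290/443535 ≈ -3.7594e+10 - 6.9987e+5*I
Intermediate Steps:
f(I) = √2*√I/3 (f(I) = √(I + I)/3 = √(2*I)/3 = (√2*√I)/3 = √2*√I/3)
w(m) = -4*m*(23 + m) (w(m) = -4*m*(m + 23) = -4*m*(23 + m))
a(b, p) = -p + √2*√p/3 (a(b, p) = √2*√p/3 - p = -p + √2*√p/3)
(-123295 + 295081/147845)*(a(w(C), -145) + 304767) = (-123295 + 295081/147845)*((-1*(-145) + √2*√(-145)/3) + 304767) = (-123295 + 295081*(1/147845))*((145 + √2*(I*√145)/3) + 304767) = (-123295 + 295081/147845)*((145 + I*√290/3) + 304767) = -18228254194*(304912 + I*√290/3)/147845 = -5558013442800928/147845 - 18228254194*I*√290/443535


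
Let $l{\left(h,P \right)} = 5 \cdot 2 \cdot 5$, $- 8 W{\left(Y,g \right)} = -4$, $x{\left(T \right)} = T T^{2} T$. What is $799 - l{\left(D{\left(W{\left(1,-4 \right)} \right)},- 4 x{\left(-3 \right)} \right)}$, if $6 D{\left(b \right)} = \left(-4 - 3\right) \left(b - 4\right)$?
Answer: $749$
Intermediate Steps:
$x{\left(T \right)} = T^{4}$ ($x{\left(T \right)} = T^{3} T = T^{4}$)
$W{\left(Y,g \right)} = \frac{1}{2}$ ($W{\left(Y,g \right)} = \left(- \frac{1}{8}\right) \left(-4\right) = \frac{1}{2}$)
$D{\left(b \right)} = \frac{14}{3} - \frac{7 b}{6}$ ($D{\left(b \right)} = \frac{\left(-4 - 3\right) \left(b - 4\right)}{6} = \frac{\left(-7\right) \left(-4 + b\right)}{6} = \frac{28 - 7 b}{6} = \frac{14}{3} - \frac{7 b}{6}$)
$l{\left(h,P \right)} = 50$ ($l{\left(h,P \right)} = 10 \cdot 5 = 50$)
$799 - l{\left(D{\left(W{\left(1,-4 \right)} \right)},- 4 x{\left(-3 \right)} \right)} = 799 - 50 = 749$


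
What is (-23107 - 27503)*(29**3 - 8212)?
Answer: -818717970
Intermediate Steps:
(-23107 - 27503)*(29**3 - 8212) = -50610*(24389 - 8212) = -50610*16177 = -818717970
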